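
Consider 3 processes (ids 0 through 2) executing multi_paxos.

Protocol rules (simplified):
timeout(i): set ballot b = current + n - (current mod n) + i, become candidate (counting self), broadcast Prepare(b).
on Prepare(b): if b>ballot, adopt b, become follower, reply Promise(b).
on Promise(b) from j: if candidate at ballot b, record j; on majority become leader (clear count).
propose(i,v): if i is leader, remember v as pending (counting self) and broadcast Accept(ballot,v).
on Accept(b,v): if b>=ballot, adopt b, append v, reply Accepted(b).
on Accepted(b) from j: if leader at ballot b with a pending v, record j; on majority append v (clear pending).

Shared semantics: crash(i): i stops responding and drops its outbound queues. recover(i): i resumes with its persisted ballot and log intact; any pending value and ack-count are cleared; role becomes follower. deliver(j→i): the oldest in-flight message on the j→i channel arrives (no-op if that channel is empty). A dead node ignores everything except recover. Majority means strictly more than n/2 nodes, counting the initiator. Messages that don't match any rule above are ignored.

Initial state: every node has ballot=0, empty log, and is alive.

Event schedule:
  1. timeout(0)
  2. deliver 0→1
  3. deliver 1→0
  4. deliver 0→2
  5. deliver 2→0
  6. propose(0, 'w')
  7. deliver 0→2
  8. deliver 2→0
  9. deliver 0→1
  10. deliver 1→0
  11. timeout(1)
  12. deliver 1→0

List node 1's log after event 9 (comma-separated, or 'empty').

after 1 — timeout(0): n0:cand/b3/[-]
after 2 — deliver 0→1: n1:foll/b3/[-]
after 3 — deliver 1→0: n0:lead/b3/[-]
after 4 — deliver 0→2: n2:foll/b3/[-]
after 5 — deliver 2→0: ·
after 6 — propose(0,'w'): ·
after 7 — deliver 0→2: n2:foll/b3/[w]
after 8 — deliver 2→0: n0:lead/b3/[w]
after 9 — deliver 0→1: n1:foll/b3/[w]

w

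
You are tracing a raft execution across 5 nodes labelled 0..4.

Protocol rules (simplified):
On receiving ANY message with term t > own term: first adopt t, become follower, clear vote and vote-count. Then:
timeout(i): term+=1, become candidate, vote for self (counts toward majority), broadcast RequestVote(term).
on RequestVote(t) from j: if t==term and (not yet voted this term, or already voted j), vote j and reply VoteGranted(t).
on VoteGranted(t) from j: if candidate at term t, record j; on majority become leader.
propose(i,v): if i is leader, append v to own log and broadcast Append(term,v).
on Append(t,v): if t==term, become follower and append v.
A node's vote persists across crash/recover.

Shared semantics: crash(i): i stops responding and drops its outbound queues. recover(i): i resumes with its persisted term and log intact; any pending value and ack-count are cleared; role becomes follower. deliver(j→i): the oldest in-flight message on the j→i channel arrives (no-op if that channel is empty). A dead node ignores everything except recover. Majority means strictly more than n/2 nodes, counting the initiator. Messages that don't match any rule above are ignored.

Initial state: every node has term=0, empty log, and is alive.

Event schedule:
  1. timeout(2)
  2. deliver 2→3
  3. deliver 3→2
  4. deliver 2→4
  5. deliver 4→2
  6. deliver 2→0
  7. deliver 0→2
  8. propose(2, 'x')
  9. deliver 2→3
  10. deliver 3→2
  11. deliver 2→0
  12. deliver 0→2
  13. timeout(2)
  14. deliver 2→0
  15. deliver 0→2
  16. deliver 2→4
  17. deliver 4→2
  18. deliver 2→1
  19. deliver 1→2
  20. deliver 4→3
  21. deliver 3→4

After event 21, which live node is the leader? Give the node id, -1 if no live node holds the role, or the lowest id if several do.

-1

step 1 timeout(2): 2={cand,t=1,log=-}
step 2 deliver 2→3: 3={foll,t=1,log=-}
step 3 deliver 3→2: —
step 4 deliver 2→4: 4={foll,t=1,log=-}
step 5 deliver 4→2: 2={lead,t=1,log=-}
step 6 deliver 2→0: 0={foll,t=1,log=-}
step 7 deliver 0→2: —
step 8 propose(2,'x'): 2={lead,t=1,log=x}
step 9 deliver 2→3: 3={foll,t=1,log=x}
step 10 deliver 3→2: —
step 11 deliver 2→0: 0={foll,t=1,log=x}
step 12 deliver 0→2: —
step 13 timeout(2): 2={cand,t=2,log=x}
step 14 deliver 2→0: 0={foll,t=2,log=x}
step 15 deliver 0→2: —
step 16 deliver 2→4: 4={foll,t=1,log=x}
step 17 deliver 4→2: —
step 18 deliver 2→1: 1={foll,t=1,log=-}
step 19 deliver 1→2: —
step 20 deliver 4→3: —
step 21 deliver 3→4: —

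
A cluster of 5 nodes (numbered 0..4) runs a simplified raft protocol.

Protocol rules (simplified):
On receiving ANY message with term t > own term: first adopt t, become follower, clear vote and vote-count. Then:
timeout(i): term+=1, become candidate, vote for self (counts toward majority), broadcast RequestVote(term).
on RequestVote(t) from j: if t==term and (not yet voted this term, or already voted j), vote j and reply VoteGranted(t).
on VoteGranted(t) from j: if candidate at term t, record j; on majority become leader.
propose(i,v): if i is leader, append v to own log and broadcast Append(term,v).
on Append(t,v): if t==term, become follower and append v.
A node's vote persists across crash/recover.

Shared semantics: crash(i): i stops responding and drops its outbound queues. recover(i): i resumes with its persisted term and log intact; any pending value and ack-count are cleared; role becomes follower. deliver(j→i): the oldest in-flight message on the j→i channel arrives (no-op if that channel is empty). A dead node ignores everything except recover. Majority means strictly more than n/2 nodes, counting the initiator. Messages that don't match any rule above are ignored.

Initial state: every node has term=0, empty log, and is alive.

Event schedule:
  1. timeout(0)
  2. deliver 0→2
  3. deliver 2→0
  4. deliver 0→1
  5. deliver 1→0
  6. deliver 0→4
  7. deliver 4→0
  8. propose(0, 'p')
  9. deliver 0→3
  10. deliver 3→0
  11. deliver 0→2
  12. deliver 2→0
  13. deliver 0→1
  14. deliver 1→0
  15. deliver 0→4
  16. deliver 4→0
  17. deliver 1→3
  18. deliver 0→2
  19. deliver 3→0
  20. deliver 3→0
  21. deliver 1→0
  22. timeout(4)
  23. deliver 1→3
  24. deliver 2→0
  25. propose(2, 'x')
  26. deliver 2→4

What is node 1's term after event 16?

1

step 1 timeout(0): 0={cand,t=1,log=-}
step 2 deliver 0→2: 2={foll,t=1,log=-}
step 3 deliver 2→0: —
step 4 deliver 0→1: 1={foll,t=1,log=-}
step 5 deliver 1→0: 0={lead,t=1,log=-}
step 6 deliver 0→4: 4={foll,t=1,log=-}
step 7 deliver 4→0: —
step 8 propose(0,'p'): 0={lead,t=1,log=p}
step 9 deliver 0→3: 3={foll,t=1,log=-}
step 10 deliver 3→0: —
step 11 deliver 0→2: 2={foll,t=1,log=p}
step 12 deliver 2→0: —
step 13 deliver 0→1: 1={foll,t=1,log=p}
step 14 deliver 1→0: —
step 15 deliver 0→4: 4={foll,t=1,log=p}
step 16 deliver 4→0: —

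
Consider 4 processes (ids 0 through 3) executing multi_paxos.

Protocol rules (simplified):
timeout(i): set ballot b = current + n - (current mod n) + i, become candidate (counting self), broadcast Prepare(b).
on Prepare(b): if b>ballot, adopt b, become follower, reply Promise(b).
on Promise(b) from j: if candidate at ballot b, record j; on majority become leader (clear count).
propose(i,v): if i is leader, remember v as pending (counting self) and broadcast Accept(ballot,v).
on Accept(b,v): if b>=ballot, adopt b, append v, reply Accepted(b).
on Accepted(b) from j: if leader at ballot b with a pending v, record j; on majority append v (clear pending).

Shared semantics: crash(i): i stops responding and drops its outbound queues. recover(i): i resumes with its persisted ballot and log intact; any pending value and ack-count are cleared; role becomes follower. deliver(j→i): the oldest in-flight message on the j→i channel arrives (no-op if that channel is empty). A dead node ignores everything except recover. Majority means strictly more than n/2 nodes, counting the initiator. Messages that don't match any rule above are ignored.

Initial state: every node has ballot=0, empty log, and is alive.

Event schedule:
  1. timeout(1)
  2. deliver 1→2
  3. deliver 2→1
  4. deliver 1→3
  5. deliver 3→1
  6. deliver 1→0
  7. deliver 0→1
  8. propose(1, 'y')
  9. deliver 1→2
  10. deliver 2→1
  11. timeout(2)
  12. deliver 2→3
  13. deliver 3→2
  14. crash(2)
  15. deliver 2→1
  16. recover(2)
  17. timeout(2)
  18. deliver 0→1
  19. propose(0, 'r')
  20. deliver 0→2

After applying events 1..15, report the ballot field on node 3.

after 1 — timeout(1): n1:cand/b5/[-]
after 2 — deliver 1→2: n2:foll/b5/[-]
after 3 — deliver 2→1: ·
after 4 — deliver 1→3: n3:foll/b5/[-]
after 5 — deliver 3→1: n1:lead/b5/[-]
after 6 — deliver 1→0: n0:foll/b5/[-]
after 7 — deliver 0→1: ·
after 8 — propose(1,'y'): ·
after 9 — deliver 1→2: n2:foll/b5/[y]
after 10 — deliver 2→1: ·
after 11 — timeout(2): n2:cand/b10/[y]
after 12 — deliver 2→3: n3:foll/b10/[-]
after 13 — deliver 3→2: ·
after 14 — crash(2): n2:✗cand/b10/[y]
after 15 — deliver 2→1: ·

10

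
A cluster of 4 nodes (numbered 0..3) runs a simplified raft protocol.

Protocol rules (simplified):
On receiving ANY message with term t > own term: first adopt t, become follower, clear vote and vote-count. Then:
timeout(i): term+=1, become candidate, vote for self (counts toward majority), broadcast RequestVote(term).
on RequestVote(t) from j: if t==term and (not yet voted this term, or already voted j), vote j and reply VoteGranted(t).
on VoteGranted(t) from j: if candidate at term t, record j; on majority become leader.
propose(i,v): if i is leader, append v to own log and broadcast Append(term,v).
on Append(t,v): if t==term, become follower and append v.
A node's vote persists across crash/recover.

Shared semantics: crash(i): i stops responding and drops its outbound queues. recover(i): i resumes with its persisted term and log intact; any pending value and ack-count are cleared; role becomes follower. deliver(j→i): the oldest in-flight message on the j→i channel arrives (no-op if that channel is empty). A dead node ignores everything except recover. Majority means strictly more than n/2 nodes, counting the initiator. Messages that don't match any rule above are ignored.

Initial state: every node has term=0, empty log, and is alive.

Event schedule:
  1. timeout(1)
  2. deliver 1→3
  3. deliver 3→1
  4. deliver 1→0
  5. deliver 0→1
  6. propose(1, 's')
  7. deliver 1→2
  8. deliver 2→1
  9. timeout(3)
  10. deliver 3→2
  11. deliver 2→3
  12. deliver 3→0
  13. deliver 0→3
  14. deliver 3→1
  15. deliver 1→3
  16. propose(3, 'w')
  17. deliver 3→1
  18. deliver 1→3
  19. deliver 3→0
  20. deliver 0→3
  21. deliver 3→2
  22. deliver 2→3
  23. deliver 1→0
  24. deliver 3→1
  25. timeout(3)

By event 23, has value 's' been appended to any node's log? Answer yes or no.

1. timeout(1):  <1:cand t1 ->
2. deliver 1→3:  <3:foll t1 ->
3. deliver 3→1:  nop
4. deliver 1→0:  <0:foll t1 ->
5. deliver 0→1:  <1:lead t1 ->
6. propose(1,'s'):  <1:lead t1 s>
7. deliver 1→2:  <2:foll t1 ->
8. deliver 2→1:  nop
9. timeout(3):  <3:cand t2 ->
10. deliver 3→2:  <2:foll t2 ->
11. deliver 2→3:  nop
12. deliver 3→0:  <0:foll t2 ->
13. deliver 0→3:  <3:lead t2 ->
14. deliver 3→1:  <1:foll t2 s>
15. deliver 1→3:  nop
16. propose(3,'w'):  <3:lead t2 w>
17. deliver 3→1:  <1:foll t2 s,w>
18. deliver 1→3:  nop
19. deliver 3→0:  <0:foll t2 w>
20. deliver 0→3:  nop
21. deliver 3→2:  <2:foll t2 w>
22. deliver 2→3:  nop
23. deliver 1→0:  nop

yes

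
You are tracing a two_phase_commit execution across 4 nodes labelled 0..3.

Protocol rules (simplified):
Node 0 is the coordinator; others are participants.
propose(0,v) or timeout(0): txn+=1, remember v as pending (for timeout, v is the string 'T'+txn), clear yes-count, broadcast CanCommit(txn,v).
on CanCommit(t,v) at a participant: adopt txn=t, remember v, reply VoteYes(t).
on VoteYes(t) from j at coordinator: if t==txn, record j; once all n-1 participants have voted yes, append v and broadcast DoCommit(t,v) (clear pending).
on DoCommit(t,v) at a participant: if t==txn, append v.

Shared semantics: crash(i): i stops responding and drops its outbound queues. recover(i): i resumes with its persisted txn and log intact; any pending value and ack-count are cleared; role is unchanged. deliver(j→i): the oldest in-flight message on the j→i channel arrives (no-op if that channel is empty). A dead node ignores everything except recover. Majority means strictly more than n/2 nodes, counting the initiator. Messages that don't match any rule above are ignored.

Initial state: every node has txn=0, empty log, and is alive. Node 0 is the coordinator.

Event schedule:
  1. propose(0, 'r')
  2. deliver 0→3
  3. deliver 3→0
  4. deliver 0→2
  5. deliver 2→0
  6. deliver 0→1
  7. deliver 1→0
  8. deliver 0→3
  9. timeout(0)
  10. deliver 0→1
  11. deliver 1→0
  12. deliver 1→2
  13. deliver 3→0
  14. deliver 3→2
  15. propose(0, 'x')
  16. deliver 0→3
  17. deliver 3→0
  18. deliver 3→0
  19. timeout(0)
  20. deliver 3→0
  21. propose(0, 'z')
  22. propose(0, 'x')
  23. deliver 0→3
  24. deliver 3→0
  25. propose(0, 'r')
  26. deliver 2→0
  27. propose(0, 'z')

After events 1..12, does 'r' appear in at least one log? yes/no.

1. propose(0,'r'):  <0:coor t1 ->
2. deliver 0→3:  <3:part t1 ->
3. deliver 3→0:  nop
4. deliver 0→2:  <2:part t1 ->
5. deliver 2→0:  nop
6. deliver 0→1:  <1:part t1 ->
7. deliver 1→0:  <0:coor t1 r>
8. deliver 0→3:  <3:part t1 r>
9. timeout(0):  <0:coor t2 r>
10. deliver 0→1:  <1:part t1 r>
11. deliver 1→0:  nop
12. deliver 1→2:  nop

yes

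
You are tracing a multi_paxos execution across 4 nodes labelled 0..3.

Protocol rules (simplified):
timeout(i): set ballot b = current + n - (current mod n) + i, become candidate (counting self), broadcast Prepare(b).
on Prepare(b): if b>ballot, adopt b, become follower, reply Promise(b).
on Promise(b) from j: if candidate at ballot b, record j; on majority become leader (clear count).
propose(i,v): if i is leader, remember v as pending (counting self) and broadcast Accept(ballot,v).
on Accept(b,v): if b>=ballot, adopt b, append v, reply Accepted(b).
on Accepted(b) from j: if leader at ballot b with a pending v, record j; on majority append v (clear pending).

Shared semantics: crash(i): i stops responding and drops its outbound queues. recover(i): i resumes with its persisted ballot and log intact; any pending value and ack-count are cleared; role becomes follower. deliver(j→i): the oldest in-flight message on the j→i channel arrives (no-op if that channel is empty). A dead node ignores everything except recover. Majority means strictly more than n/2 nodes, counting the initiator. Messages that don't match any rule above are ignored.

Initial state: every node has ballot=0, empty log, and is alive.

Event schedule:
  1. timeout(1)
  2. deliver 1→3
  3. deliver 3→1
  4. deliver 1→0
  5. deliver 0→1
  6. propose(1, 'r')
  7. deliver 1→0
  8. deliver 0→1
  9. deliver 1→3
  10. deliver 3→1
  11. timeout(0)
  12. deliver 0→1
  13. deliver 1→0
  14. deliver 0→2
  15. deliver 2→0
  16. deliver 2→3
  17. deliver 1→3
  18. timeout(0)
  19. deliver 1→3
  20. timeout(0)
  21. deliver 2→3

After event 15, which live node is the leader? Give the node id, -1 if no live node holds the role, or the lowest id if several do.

1. timeout(1):  <1:cand b5 ->
2. deliver 1→3:  <3:foll b5 ->
3. deliver 3→1:  nop
4. deliver 1→0:  <0:foll b5 ->
5. deliver 0→1:  <1:lead b5 ->
6. propose(1,'r'):  nop
7. deliver 1→0:  <0:foll b5 r>
8. deliver 0→1:  nop
9. deliver 1→3:  <3:foll b5 r>
10. deliver 3→1:  <1:lead b5 r>
11. timeout(0):  <0:cand b8 r>
12. deliver 0→1:  <1:foll b8 r>
13. deliver 1→0:  nop
14. deliver 0→2:  <2:foll b8 ->
15. deliver 2→0:  <0:lead b8 r>

0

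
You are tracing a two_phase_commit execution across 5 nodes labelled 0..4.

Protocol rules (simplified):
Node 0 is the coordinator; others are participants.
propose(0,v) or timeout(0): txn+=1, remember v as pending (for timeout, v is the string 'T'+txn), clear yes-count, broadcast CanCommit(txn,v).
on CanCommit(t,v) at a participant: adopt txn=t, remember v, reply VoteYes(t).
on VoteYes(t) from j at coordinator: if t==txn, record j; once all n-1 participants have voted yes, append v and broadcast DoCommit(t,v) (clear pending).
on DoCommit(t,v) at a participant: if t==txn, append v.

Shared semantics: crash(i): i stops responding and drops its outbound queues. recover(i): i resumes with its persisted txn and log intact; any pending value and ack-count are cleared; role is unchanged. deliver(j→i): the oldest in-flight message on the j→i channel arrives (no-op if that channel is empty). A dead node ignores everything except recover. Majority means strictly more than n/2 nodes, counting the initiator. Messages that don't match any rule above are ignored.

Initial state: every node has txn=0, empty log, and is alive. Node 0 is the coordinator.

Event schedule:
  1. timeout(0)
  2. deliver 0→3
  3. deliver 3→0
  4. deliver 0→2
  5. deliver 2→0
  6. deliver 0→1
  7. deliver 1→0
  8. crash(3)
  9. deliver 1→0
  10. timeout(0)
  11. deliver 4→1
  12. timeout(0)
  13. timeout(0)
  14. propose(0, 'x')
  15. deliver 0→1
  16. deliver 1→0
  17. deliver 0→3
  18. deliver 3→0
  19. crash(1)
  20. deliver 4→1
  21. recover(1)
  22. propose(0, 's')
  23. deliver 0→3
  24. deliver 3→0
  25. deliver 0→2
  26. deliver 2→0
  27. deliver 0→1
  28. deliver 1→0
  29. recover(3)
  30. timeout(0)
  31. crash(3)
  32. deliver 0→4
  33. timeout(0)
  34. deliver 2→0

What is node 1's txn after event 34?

step 1 timeout(0): 0={coor,t=1,log=-}
step 2 deliver 0→3: 3={part,t=1,log=-}
step 3 deliver 3→0: —
step 4 deliver 0→2: 2={part,t=1,log=-}
step 5 deliver 2→0: —
step 6 deliver 0→1: 1={part,t=1,log=-}
step 7 deliver 1→0: —
step 8 crash(3): 3={✗part,t=1,log=-}
step 9 deliver 1→0: —
step 10 timeout(0): 0={coor,t=2,log=-}
step 11 deliver 4→1: —
step 12 timeout(0): 0={coor,t=3,log=-}
step 13 timeout(0): 0={coor,t=4,log=-}
step 14 propose(0,'x'): 0={coor,t=5,log=-}
step 15 deliver 0→1: 1={part,t=2,log=-}
step 16 deliver 1→0: —
step 17 deliver 0→3: —
step 18 deliver 3→0: —
step 19 crash(1): 1={✗part,t=2,log=-}
step 20 deliver 4→1: —
step 21 recover(1): 1={part,t=2,log=-}
step 22 propose(0,'s'): 0={coor,t=6,log=-}
step 23 deliver 0→3: —
step 24 deliver 3→0: —
step 25 deliver 0→2: 2={part,t=2,log=-}
step 26 deliver 2→0: —
step 27 deliver 0→1: 1={part,t=3,log=-}
step 28 deliver 1→0: —
step 29 recover(3): 3={part,t=1,log=-}
step 30 timeout(0): 0={coor,t=7,log=-}
step 31 crash(3): 3={✗part,t=1,log=-}
step 32 deliver 0→4: 4={part,t=1,log=-}
step 33 timeout(0): 0={coor,t=8,log=-}
step 34 deliver 2→0: —

3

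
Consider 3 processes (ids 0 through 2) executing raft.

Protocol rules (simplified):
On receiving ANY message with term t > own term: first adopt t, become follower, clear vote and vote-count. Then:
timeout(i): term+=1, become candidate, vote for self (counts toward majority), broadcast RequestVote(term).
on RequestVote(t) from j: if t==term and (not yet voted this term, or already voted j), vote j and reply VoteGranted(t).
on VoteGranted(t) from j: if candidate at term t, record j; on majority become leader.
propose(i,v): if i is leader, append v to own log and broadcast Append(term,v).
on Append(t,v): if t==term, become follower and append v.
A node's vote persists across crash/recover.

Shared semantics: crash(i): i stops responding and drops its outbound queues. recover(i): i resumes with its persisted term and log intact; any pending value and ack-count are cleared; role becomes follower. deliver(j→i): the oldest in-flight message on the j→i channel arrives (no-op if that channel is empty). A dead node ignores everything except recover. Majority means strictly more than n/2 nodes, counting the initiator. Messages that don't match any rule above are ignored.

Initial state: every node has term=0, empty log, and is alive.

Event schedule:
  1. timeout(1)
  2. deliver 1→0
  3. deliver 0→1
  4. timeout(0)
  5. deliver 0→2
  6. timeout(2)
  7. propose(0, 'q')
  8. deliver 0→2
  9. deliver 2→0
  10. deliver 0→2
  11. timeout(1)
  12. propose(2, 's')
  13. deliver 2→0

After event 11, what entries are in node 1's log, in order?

empty

e1 timeout(1): 1[cand,t=1,-]
e2 deliver 1→0: 0[foll,t=1,-]
e3 deliver 0→1: 1[lead,t=1,-]
e4 timeout(0): 0[cand,t=2,-]
e5 deliver 0→2: 2[foll,t=2,-]
e6 timeout(2): 2[cand,t=3,-]
e7 propose(0,'q'): ·
e8 deliver 0→2: ·
e9 deliver 2→0: 0[lead,t=2,-]
e10 deliver 0→2: ·
e11 timeout(1): 1[cand,t=2,-]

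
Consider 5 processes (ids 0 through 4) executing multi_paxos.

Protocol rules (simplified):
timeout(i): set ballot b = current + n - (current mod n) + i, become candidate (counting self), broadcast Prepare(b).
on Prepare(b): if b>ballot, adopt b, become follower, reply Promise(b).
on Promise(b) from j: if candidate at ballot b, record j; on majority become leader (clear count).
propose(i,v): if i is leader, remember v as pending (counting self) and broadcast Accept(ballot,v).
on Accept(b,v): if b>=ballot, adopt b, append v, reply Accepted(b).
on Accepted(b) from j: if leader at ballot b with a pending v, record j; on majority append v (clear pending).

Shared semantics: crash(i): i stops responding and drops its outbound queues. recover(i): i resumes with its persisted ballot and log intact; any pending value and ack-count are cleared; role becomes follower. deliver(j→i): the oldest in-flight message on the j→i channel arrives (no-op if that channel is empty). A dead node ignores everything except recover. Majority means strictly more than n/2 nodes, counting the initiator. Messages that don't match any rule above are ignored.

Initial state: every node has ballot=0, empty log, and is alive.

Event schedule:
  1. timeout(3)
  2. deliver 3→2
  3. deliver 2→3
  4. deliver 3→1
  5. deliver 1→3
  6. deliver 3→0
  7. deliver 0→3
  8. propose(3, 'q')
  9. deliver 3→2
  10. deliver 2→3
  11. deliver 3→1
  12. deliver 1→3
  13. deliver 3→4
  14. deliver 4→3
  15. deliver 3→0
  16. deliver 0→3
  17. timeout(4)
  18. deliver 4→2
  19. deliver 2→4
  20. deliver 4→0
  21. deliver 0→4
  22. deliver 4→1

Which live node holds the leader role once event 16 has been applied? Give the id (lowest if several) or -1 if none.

3

e1 timeout(3): 3[cand,b=8,-]
e2 deliver 3→2: 2[foll,b=8,-]
e3 deliver 2→3: ·
e4 deliver 3→1: 1[foll,b=8,-]
e5 deliver 1→3: 3[lead,b=8,-]
e6 deliver 3→0: 0[foll,b=8,-]
e7 deliver 0→3: ·
e8 propose(3,'q'): ·
e9 deliver 3→2: 2[foll,b=8,q]
e10 deliver 2→3: ·
e11 deliver 3→1: 1[foll,b=8,q]
e12 deliver 1→3: 3[lead,b=8,q]
e13 deliver 3→4: 4[foll,b=8,-]
e14 deliver 4→3: ·
e15 deliver 3→0: 0[foll,b=8,q]
e16 deliver 0→3: ·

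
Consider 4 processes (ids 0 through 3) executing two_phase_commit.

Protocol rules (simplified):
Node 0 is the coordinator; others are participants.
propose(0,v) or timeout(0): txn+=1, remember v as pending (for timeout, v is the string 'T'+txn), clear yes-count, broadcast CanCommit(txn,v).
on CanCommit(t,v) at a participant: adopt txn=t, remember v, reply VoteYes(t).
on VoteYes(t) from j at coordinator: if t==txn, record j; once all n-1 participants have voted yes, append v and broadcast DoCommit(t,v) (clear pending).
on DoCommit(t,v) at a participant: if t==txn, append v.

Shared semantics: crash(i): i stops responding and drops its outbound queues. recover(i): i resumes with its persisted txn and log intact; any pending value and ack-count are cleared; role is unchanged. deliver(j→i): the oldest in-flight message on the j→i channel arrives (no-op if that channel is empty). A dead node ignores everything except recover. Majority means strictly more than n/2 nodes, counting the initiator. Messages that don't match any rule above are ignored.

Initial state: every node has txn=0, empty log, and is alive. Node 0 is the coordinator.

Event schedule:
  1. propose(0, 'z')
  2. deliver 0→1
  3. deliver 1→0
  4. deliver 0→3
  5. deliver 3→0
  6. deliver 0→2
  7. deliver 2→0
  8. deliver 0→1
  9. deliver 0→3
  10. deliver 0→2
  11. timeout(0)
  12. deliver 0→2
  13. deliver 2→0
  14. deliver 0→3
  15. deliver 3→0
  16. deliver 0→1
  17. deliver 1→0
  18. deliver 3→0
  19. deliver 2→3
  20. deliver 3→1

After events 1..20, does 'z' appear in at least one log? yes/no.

yes

step 1 propose(0,'z'): 0={coor,t=1,log=-}
step 2 deliver 0→1: 1={part,t=1,log=-}
step 3 deliver 1→0: —
step 4 deliver 0→3: 3={part,t=1,log=-}
step 5 deliver 3→0: —
step 6 deliver 0→2: 2={part,t=1,log=-}
step 7 deliver 2→0: 0={coor,t=1,log=z}
step 8 deliver 0→1: 1={part,t=1,log=z}
step 9 deliver 0→3: 3={part,t=1,log=z}
step 10 deliver 0→2: 2={part,t=1,log=z}
step 11 timeout(0): 0={coor,t=2,log=z}
step 12 deliver 0→2: 2={part,t=2,log=z}
step 13 deliver 2→0: —
step 14 deliver 0→3: 3={part,t=2,log=z}
step 15 deliver 3→0: —
step 16 deliver 0→1: 1={part,t=2,log=z}
step 17 deliver 1→0: 0={coor,t=2,log=z,T2}
step 18 deliver 3→0: —
step 19 deliver 2→3: —
step 20 deliver 3→1: —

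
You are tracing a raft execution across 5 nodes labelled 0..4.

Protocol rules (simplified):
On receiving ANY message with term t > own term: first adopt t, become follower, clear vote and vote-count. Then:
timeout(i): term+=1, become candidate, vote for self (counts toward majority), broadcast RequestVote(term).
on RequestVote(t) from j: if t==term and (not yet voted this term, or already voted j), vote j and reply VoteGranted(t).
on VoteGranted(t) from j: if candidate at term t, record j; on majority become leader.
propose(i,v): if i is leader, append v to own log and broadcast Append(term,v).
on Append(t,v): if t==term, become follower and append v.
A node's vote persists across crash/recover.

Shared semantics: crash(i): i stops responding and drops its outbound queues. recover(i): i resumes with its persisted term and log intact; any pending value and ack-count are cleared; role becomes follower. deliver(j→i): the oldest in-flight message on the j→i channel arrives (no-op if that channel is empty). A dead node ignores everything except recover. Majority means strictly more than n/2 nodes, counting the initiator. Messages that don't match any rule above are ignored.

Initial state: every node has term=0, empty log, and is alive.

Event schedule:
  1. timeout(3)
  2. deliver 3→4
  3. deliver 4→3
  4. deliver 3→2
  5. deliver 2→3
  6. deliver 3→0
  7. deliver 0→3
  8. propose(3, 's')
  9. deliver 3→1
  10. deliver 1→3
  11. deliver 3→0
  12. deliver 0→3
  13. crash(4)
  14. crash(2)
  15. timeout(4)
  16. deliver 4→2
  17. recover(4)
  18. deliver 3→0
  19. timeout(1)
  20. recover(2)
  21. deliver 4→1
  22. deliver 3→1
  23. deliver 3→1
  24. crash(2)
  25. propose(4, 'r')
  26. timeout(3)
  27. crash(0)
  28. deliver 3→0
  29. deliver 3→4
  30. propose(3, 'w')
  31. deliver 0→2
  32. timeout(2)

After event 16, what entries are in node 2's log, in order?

empty

step 1 timeout(3): 3={cand,t=1,log=-}
step 2 deliver 3→4: 4={foll,t=1,log=-}
step 3 deliver 4→3: —
step 4 deliver 3→2: 2={foll,t=1,log=-}
step 5 deliver 2→3: 3={lead,t=1,log=-}
step 6 deliver 3→0: 0={foll,t=1,log=-}
step 7 deliver 0→3: —
step 8 propose(3,'s'): 3={lead,t=1,log=s}
step 9 deliver 3→1: 1={foll,t=1,log=-}
step 10 deliver 1→3: —
step 11 deliver 3→0: 0={foll,t=1,log=s}
step 12 deliver 0→3: —
step 13 crash(4): 4={✗foll,t=1,log=-}
step 14 crash(2): 2={✗foll,t=1,log=-}
step 15 timeout(4): —
step 16 deliver 4→2: —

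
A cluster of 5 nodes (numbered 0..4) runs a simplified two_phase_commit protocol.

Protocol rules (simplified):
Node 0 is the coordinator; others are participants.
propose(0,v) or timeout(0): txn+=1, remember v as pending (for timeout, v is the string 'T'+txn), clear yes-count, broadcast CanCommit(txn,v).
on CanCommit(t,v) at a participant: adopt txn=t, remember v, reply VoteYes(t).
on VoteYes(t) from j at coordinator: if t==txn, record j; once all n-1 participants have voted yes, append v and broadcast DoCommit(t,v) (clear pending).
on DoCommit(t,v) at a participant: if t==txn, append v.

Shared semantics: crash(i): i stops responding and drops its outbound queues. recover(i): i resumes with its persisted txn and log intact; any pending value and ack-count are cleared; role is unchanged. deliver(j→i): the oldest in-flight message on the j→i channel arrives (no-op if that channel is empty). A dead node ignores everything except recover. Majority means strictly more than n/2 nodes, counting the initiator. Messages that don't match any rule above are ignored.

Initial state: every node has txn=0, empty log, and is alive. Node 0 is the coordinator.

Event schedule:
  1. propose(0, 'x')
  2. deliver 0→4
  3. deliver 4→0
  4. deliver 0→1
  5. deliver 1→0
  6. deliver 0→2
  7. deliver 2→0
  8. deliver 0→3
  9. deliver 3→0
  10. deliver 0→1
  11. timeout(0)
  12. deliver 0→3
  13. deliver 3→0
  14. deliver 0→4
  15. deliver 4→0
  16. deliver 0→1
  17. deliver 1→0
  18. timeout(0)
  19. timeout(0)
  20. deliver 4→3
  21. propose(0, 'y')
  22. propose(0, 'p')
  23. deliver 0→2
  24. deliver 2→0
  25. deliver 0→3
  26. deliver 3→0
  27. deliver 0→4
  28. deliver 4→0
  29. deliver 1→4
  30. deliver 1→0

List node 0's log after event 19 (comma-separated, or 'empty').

after 1 — propose(0,'x'): n0:coor/t1/[-]
after 2 — deliver 0→4: n4:part/t1/[-]
after 3 — deliver 4→0: ·
after 4 — deliver 0→1: n1:part/t1/[-]
after 5 — deliver 1→0: ·
after 6 — deliver 0→2: n2:part/t1/[-]
after 7 — deliver 2→0: ·
after 8 — deliver 0→3: n3:part/t1/[-]
after 9 — deliver 3→0: n0:coor/t1/[x]
after 10 — deliver 0→1: n1:part/t1/[x]
after 11 — timeout(0): n0:coor/t2/[x]
after 12 — deliver 0→3: n3:part/t1/[x]
after 13 — deliver 3→0: ·
after 14 — deliver 0→4: n4:part/t1/[x]
after 15 — deliver 4→0: ·
after 16 — deliver 0→1: n1:part/t2/[x]
after 17 — deliver 1→0: ·
after 18 — timeout(0): n0:coor/t3/[x]
after 19 — timeout(0): n0:coor/t4/[x]

x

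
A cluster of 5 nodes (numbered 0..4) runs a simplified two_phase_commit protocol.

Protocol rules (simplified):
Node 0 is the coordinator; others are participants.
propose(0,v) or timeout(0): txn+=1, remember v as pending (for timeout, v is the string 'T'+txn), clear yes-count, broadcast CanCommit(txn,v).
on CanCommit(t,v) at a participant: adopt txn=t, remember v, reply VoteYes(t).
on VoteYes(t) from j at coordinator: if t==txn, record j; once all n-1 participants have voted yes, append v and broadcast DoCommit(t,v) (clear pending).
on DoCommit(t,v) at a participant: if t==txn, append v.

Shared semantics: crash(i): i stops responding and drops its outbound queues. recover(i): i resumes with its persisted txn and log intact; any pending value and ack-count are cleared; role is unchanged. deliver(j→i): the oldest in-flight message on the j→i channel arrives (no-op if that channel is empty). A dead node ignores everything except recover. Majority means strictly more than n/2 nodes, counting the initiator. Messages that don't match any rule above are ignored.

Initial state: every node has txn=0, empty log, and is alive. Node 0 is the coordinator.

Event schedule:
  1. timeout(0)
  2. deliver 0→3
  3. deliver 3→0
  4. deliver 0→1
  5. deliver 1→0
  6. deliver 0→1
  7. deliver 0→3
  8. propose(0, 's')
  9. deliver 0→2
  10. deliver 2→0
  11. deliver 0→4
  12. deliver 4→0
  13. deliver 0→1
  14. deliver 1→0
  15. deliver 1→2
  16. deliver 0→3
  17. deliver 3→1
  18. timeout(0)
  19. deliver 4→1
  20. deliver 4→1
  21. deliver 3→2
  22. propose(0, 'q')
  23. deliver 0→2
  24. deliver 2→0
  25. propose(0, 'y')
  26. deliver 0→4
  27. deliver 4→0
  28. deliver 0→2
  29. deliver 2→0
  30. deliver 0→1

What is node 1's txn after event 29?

e1 timeout(0): 0[coor,t=1,-]
e2 deliver 0→3: 3[part,t=1,-]
e3 deliver 3→0: ·
e4 deliver 0→1: 1[part,t=1,-]
e5 deliver 1→0: ·
e6 deliver 0→1: ·
e7 deliver 0→3: ·
e8 propose(0,'s'): 0[coor,t=2,-]
e9 deliver 0→2: 2[part,t=1,-]
e10 deliver 2→0: ·
e11 deliver 0→4: 4[part,t=1,-]
e12 deliver 4→0: ·
e13 deliver 0→1: 1[part,t=2,-]
e14 deliver 1→0: ·
e15 deliver 1→2: ·
e16 deliver 0→3: 3[part,t=2,-]
e17 deliver 3→1: ·
e18 timeout(0): 0[coor,t=3,-]
e19 deliver 4→1: ·
e20 deliver 4→1: ·
e21 deliver 3→2: ·
e22 propose(0,'q'): 0[coor,t=4,-]
e23 deliver 0→2: 2[part,t=2,-]
e24 deliver 2→0: ·
e25 propose(0,'y'): 0[coor,t=5,-]
e26 deliver 0→4: 4[part,t=2,-]
e27 deliver 4→0: ·
e28 deliver 0→2: 2[part,t=3,-]
e29 deliver 2→0: ·

2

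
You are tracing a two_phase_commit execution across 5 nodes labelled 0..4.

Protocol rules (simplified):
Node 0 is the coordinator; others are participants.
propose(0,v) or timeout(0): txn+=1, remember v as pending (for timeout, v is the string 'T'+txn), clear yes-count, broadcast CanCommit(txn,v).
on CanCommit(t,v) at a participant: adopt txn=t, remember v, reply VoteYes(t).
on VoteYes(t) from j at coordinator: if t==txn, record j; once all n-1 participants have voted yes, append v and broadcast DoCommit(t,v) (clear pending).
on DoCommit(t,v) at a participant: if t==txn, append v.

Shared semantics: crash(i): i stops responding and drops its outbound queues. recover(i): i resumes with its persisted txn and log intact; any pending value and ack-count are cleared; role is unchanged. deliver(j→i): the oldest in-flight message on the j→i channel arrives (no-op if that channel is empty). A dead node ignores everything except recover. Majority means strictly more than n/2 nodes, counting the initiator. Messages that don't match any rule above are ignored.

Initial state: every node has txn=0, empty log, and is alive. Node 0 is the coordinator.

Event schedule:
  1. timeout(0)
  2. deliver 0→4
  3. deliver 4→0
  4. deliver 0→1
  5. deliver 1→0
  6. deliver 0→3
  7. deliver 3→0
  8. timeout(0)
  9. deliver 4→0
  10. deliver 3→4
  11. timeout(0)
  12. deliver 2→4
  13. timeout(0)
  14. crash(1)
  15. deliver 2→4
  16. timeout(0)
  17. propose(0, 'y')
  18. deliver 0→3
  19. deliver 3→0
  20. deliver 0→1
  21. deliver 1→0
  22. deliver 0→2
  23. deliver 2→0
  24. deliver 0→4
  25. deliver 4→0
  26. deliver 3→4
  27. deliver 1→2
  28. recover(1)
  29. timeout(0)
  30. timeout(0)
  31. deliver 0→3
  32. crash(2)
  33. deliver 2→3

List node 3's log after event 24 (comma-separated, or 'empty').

1. timeout(0):  <0:coor t1 ->
2. deliver 0→4:  <4:part t1 ->
3. deliver 4→0:  nop
4. deliver 0→1:  <1:part t1 ->
5. deliver 1→0:  nop
6. deliver 0→3:  <3:part t1 ->
7. deliver 3→0:  nop
8. timeout(0):  <0:coor t2 ->
9. deliver 4→0:  nop
10. deliver 3→4:  nop
11. timeout(0):  <0:coor t3 ->
12. deliver 2→4:  nop
13. timeout(0):  <0:coor t4 ->
14. crash(1):  <1:✗part t1 ->
15. deliver 2→4:  nop
16. timeout(0):  <0:coor t5 ->
17. propose(0,'y'):  <0:coor t6 ->
18. deliver 0→3:  <3:part t2 ->
19. deliver 3→0:  nop
20. deliver 0→1:  nop
21. deliver 1→0:  nop
22. deliver 0→2:  <2:part t1 ->
23. deliver 2→0:  nop
24. deliver 0→4:  <4:part t2 ->

empty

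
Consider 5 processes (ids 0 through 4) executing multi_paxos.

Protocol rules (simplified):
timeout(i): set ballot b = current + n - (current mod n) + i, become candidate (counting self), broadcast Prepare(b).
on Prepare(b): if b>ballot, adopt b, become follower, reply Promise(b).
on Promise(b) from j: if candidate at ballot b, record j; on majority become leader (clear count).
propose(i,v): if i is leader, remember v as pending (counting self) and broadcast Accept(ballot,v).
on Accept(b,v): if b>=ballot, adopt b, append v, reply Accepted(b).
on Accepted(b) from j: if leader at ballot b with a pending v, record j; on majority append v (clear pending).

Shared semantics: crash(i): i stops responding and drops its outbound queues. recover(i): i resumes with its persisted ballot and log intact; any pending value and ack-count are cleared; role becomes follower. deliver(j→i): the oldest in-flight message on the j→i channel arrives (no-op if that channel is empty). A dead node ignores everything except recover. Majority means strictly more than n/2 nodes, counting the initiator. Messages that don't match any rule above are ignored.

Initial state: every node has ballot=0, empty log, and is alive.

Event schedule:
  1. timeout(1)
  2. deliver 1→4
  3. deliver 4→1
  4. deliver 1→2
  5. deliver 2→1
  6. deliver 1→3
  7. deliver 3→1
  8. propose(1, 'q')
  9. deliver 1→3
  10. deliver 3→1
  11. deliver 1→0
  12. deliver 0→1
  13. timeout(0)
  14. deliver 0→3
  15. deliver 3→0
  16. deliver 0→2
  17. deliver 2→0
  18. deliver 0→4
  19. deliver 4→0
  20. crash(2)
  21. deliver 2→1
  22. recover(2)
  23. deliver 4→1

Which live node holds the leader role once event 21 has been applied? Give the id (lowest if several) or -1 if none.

[1] timeout(1) → N1(cand b6 [-])
[2] deliver 1→4 → N4(foll b6 [-])
[3] deliver 4→1 → ∅
[4] deliver 1→2 → N2(foll b6 [-])
[5] deliver 2→1 → N1(lead b6 [-])
[6] deliver 1→3 → N3(foll b6 [-])
[7] deliver 3→1 → ∅
[8] propose(1,'q') → ∅
[9] deliver 1→3 → N3(foll b6 [q])
[10] deliver 3→1 → ∅
[11] deliver 1→0 → N0(foll b6 [-])
[12] deliver 0→1 → ∅
[13] timeout(0) → N0(cand b10 [-])
[14] deliver 0→3 → N3(foll b10 [q])
[15] deliver 3→0 → ∅
[16] deliver 0→2 → N2(foll b10 [-])
[17] deliver 2→0 → N0(lead b10 [-])
[18] deliver 0→4 → N4(foll b10 [-])
[19] deliver 4→0 → ∅
[20] crash(2) → N2(✗foll b10 [-])
[21] deliver 2→1 → ∅

0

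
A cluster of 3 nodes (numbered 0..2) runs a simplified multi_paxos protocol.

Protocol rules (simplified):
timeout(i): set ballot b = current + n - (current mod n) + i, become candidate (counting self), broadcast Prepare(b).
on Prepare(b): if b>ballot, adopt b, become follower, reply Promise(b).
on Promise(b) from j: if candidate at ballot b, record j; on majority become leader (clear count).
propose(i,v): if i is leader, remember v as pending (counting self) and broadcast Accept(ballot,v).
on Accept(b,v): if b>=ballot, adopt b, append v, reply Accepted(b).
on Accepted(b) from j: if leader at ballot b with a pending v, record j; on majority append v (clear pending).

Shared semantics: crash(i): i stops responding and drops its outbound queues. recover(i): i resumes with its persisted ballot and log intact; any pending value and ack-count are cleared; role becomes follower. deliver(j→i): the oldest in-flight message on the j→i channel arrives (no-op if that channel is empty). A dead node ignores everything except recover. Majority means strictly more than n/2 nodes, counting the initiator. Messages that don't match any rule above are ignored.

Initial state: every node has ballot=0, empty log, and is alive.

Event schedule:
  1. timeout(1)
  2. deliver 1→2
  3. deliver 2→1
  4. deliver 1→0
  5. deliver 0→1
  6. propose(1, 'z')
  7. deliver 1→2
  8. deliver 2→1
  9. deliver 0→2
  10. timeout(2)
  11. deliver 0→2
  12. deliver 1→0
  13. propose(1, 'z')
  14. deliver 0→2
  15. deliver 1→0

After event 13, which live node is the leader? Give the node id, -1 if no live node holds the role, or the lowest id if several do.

1. timeout(1):  <1:cand b4 ->
2. deliver 1→2:  <2:foll b4 ->
3. deliver 2→1:  <1:lead b4 ->
4. deliver 1→0:  <0:foll b4 ->
5. deliver 0→1:  nop
6. propose(1,'z'):  nop
7. deliver 1→2:  <2:foll b4 z>
8. deliver 2→1:  <1:lead b4 z>
9. deliver 0→2:  nop
10. timeout(2):  <2:cand b8 z>
11. deliver 0→2:  nop
12. deliver 1→0:  <0:foll b4 z>
13. propose(1,'z'):  nop

1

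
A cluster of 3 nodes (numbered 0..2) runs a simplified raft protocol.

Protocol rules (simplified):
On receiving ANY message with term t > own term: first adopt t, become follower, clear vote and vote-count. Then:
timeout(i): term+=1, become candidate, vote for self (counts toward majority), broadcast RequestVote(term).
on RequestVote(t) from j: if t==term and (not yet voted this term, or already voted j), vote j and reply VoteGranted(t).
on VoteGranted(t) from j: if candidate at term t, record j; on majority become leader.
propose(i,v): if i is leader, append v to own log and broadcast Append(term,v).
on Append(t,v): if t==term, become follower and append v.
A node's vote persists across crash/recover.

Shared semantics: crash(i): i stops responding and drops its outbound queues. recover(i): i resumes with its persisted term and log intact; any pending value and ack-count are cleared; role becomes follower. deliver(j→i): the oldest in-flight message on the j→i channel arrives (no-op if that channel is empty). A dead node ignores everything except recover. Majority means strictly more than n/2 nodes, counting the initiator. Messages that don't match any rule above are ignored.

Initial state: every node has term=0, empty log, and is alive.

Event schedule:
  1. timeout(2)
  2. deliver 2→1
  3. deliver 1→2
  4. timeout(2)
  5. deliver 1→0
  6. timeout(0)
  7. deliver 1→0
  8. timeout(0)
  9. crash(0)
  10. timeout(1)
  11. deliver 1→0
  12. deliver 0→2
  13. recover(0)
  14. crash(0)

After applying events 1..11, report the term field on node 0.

2

1. timeout(2):  <2:cand t1 ->
2. deliver 2→1:  <1:foll t1 ->
3. deliver 1→2:  <2:lead t1 ->
4. timeout(2):  <2:cand t2 ->
5. deliver 1→0:  nop
6. timeout(0):  <0:cand t1 ->
7. deliver 1→0:  nop
8. timeout(0):  <0:cand t2 ->
9. crash(0):  <0:✗cand t2 ->
10. timeout(1):  <1:cand t2 ->
11. deliver 1→0:  nop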